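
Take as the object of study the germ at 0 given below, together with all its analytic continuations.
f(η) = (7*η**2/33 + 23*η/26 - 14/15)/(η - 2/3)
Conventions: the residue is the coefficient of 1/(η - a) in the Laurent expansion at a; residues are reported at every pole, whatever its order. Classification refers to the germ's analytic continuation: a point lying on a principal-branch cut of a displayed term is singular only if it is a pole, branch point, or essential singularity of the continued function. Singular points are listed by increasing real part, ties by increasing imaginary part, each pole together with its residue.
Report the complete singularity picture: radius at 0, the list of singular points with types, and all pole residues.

Radius of convergence at 0: 2/3.
At 2/3: a pole of order 1; residue -4813/19305.

Denominator factor (η - 2/3): pole of order 1 at 2/3, modulus 2/3.
The radius of convergence is the smallest modulus among the singular points: 2/3.
At the order-1 pole 2/3 set g(η) = (η - (2/3))*f(η) = 7*η**2/33 + 23*η/26 - 14/15.
Simple pole: residue = g(a) at a = 2/3, which is -4813/19305.


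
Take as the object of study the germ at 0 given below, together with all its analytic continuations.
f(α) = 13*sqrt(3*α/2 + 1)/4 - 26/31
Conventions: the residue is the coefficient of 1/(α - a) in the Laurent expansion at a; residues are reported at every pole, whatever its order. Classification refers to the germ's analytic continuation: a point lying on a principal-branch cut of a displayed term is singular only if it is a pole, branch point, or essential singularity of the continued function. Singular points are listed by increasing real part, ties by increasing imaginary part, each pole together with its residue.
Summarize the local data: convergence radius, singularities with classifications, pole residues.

Radius of convergence at 0: 2/3.
At -2/3: an algebraic (square-root) branch point.

Branch term (13/4)*sqrt(1 - α/(-2/3)): its argument vanishes at α = -2/3, a square-root branch point, modulus 2/3.
The radius of convergence is the smallest modulus among the singular points: 2/3.


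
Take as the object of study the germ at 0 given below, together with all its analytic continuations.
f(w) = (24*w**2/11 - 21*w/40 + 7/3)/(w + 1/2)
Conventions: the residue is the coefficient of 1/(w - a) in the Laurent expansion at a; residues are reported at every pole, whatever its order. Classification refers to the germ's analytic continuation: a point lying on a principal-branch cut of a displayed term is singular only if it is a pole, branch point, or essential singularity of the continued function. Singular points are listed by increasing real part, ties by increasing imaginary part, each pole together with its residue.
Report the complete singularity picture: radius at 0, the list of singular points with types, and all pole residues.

Radius of convergence at 0: 1/2.
At -1/2: a pole of order 1; residue 8293/2640.

Denominator factor (w + 1/2): pole of order 1 at -1/2, modulus 1/2.
The radius of convergence is the smallest modulus among the singular points: 1/2.
At the order-1 pole -1/2 set g(w) = (w - (-1/2))*f(w) = 24*w**2/11 - 21*w/40 + 7/3.
Simple pole: residue = g(a) at a = -1/2, which is 8293/2640.


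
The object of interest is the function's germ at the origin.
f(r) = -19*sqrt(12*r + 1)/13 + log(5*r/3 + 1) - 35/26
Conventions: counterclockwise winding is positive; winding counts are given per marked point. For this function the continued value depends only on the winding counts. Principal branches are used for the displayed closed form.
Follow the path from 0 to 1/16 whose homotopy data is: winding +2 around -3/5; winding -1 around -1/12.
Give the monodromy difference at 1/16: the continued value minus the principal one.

Continued minus principal equals ((19/13)*sqrt(7)) + ((4)*pi)*i.

The rational part is single-valued and drops out of the difference; each branch term changes only by its own monodromy.
(1)*log(1 - r/(-3/5)): each positive loop around -3/5 adds 2*pi*i to the log, so winding +2 contributes (1)*(2)*2*pi*i = (4)*pi*i.
(-19/13)*sqrt(1 - r/(-1/12)): winding -1 is odd, the square root flips sign, contributing -2*(-19/13)*sqrt(1 - (1/16)/(-1/12)) = -2*(-19/13)*sqrt(7/4) = (19/13)*sqrt(7).
Summing the contributions at r = 1/16 gives ((19/13)*sqrt(7)) + ((4)*pi)*i.


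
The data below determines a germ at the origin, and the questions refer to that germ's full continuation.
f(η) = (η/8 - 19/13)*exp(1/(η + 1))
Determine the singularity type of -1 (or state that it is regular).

The point is an essential singularity.

The exponent 1/(η - (-1)) has a pole at -1, so exp(1/(η - (-1))) takes every nonzero value near it: an essential singularity (not a pole of any order).


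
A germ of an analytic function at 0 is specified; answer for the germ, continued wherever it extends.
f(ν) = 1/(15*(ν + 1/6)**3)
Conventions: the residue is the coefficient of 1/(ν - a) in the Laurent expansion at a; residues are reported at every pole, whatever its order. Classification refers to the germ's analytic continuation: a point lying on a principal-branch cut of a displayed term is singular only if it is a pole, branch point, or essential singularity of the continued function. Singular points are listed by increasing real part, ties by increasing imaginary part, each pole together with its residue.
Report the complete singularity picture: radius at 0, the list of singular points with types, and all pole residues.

Denominator factor (ν + 1/6)^3: pole of order 3 at -1/6, modulus 1/6.
The radius of convergence is the smallest modulus among the singular points: 1/6.
At the order-3 pole -1/6 set g(ν) = (ν - (-1/6))^3*f(ν) = 1/15.
Order-3 pole: residue = g''(a)/2; g''(-1/6) = 0, so the residue is 0.

Radius of convergence at 0: 1/6.
At -1/6: a pole of order 3; residue 0.


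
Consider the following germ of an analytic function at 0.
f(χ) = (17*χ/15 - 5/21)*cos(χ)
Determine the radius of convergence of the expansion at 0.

The radius of convergence is infinite.

The factor cos(χ) is entire and contributes no finite singular point.
The polynomial part has no poles.
No finite singular points: the Taylor series at 0 converges everywhere.


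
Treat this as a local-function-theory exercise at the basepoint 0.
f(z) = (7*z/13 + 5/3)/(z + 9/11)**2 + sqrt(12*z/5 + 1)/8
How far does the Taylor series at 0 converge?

The radius of convergence is 5/12.

Denominator factor (z + 9/11)^2: pole of order 2 at -9/11, modulus 9/11.
Branch term (1/8)*sqrt(1 - z/(-5/12)): its argument vanishes at z = -5/12, a square-root branch point, modulus 5/12.
The radius of convergence is the smallest modulus among the singular points: 5/12.


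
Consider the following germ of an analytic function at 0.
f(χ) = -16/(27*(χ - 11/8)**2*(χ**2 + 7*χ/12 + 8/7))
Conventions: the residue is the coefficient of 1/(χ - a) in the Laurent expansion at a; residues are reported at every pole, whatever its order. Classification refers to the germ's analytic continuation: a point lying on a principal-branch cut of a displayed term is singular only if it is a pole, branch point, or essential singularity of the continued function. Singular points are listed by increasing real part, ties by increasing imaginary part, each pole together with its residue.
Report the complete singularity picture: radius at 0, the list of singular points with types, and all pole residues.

Radius of convergence at 0: (2/7)*sqrt(14).
At (-7/24) - ((1/168)*sqrt(29855))*i: a pole of order 1; residue (-3211264/47833245) - ((39768064/204008789925)*sqrt(29855))*i.
At (-7/24) + ((1/168)*sqrt(29855))*i: a pole of order 1; residue (-3211264/47833245) + ((39768064/204008789925)*sqrt(29855))*i.
At 11/8: a pole of order 2; residue 6422528/47833245.


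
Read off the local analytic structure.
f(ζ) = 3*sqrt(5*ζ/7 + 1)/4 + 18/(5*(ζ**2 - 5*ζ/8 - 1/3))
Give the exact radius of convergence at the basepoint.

Denominator factor (ζ**2 - 5*ζ/8 - 1/3): discriminant 331/192, real irrational roots 5/16 + (1/48)*sqrt(993) and 5/16 - (1/48)*sqrt(993); poles of order 1, moduli 5/16 + (1/48)*sqrt(993) and -5/16 + (1/48)*sqrt(993).
Branch term (3/4)*sqrt(1 - ζ/(-7/5)): its argument vanishes at ζ = -7/5, a square-root branch point, modulus 7/5.
The radius of convergence is the smallest modulus among the singular points: -5/16 + (1/48)*sqrt(993).

The radius of convergence is -5/16 + (1/48)*sqrt(993).


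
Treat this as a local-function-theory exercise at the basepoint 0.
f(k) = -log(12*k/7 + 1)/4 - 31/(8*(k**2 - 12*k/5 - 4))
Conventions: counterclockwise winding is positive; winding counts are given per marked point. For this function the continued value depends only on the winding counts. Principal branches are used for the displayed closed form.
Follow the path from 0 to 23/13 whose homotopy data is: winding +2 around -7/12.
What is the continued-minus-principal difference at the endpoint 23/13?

The rational part is single-valued and drops out of the difference; each branch term changes only by its own monodromy.
(-1/4)*log(1 - k/(-7/12)): each positive loop around -7/12 adds 2*pi*i to the log, so winding +2 contributes (-1/4)*(2)*2*pi*i = -pi*i.
Summing the contributions at k = 23/13 gives -pi*i.

Continued minus principal equals -pi*i.


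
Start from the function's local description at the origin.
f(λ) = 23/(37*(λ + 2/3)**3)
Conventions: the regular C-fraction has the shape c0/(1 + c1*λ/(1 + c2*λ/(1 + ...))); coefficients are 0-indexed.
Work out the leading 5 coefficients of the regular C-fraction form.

The regular C-fraction coefficients are [621/296, 9/2, -3/2, 1, -1/4].

Taylor coefficients (expand at 0): a_0 = 621/296, a_1 = -5589/592, a_2 = 16767/592, a_3 = -83835/1184, a_4 = 754515/4736.
c0 = a_0 = 621/296. Peel one level at a time: if S = 1 + c*λ/S' with S'(0) = 1, then c is the λ-coefficient of S and S' = c*λ/(S - 1).
S_1 = c0/f = 1 + (9/2)*λ + (27/4)*λ^2 + ...; c1 = 9/2.
S_2 = c1*λ/(S_1 - 1) = 1 + (-3/2)*λ + (3/2)*λ^2 + ...; c2 = -3/2.
S_3 = c2*λ/(S_2 - 1) = 1 + (1)*λ + (1/4)*λ^2 + ...; c3 = 1.
S_4 = c3*λ/(S_3 - 1) = 1 + (-1/4)*λ + ...; c4 = -1/4.


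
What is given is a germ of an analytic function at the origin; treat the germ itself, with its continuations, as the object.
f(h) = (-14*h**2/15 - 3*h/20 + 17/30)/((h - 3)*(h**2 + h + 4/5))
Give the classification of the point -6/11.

The point is a regular point.

Denominator factors: h**2 + h + 4/5 = 334/605 at h = -6/11; h - 3 = -39/11 at h = -6/11 — none vanishes.
So the germ continues analytically to -6/11.


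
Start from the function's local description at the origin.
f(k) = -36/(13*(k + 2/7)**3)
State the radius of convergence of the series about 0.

The radius of convergence is 2/7.

Denominator factor (k + 2/7)^3: pole of order 3 at -2/7, modulus 2/7.
The radius of convergence is the smallest modulus among the singular points: 2/7.


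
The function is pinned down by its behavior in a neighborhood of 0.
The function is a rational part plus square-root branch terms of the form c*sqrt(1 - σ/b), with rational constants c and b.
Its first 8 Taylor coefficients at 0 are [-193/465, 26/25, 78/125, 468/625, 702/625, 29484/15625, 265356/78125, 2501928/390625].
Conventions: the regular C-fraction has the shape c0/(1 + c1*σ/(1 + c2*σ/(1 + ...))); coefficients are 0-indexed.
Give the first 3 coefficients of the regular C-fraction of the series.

The regular C-fraction coefficients are [-193/465, 2418/965, -2997/965].

Taylor coefficients (read off): a_0 = -193/465, a_1 = 26/25, a_2 = 78/125.
c0 = a_0 = -193/465. Peel one level at a time: if S = 1 + c*σ/S' with S'(0) = 1, then c is the σ-coefficient of S and S' = c*σ/(S - 1).
S_1 = c0/f = 1 + (2418/965)*σ + (7246746/931225)*σ^2 + ...; c1 = 2418/965.
S_2 = c1*σ/(S_1 - 1) = 1 + (-2997/965)*σ + ...; c2 = -2997/965.


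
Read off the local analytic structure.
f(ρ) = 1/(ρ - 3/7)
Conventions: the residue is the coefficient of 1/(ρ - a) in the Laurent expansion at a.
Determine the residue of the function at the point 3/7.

The residue is 1.

At the order-1 pole 3/7 set g(ρ) = (ρ - (3/7))*f(ρ) = 1.
Simple pole: residue = g(a) at a = 3/7, which is 1.


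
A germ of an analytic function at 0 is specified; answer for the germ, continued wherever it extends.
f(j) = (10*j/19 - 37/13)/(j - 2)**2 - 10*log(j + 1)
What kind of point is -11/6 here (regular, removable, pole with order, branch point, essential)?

The point is a regular point.

Denominator factors: j - 2 = -23/6 at j = -11/6 — none vanishes.
Branch term log(1 - j/(-1)): argument at -11/6 is -5/6, nonzero, so -11/6 is not its branch point (a point on a principal cut is still regular for the continued germ).
So the germ continues analytically to -11/6.


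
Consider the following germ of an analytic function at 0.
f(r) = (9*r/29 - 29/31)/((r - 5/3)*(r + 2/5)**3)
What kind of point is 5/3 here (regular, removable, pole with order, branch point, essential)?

The point is a pole of order 1.

The denominator factor r - 5/3 vanishes at 5/3 and appears to the power 1; the numerator there equals -376/899, nonzero, and no other factor vanishes.
Hence a pole whose order is the multiplicity, 1.


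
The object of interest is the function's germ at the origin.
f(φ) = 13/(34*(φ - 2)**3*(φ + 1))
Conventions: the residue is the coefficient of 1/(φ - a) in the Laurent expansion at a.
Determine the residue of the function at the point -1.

The residue is -13/918.

At the order-1 pole -1 set g(φ) = (φ - (-1))*f(φ) = 13/(34*(φ - 2)**3).
Simple pole: residue = g(a) at a = -1, which is -13/918.


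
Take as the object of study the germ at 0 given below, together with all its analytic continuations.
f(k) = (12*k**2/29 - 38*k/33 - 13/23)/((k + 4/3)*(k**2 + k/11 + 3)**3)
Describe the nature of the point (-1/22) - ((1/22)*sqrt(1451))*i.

The denominator factor k**2 + k/11 + 3 vanishes at (-1/22) - ((1/22)*sqrt(1451))*i and appears to the power 3; the numerator there equals (-14632/8349) + ((569/10527)*sqrt(1451))*i, nonzero, and no other factor vanishes.
Hence a pole whose order is the multiplicity, 3.

The point is a pole of order 3.


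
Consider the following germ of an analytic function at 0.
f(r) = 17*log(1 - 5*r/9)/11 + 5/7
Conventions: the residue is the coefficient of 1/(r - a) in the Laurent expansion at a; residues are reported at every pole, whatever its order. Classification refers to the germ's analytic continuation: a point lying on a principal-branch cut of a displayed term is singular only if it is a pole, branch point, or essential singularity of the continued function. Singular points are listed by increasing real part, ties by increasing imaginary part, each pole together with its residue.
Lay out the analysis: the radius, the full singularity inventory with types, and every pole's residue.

Radius of convergence at 0: 9/5.
At 9/5: a logarithmic branch point.

Branch term (17/11)*log(1 - r/(9/5)): its argument vanishes at r = 9/5, a logarithmic branch point, modulus 9/5.
The radius of convergence is the smallest modulus among the singular points: 9/5.


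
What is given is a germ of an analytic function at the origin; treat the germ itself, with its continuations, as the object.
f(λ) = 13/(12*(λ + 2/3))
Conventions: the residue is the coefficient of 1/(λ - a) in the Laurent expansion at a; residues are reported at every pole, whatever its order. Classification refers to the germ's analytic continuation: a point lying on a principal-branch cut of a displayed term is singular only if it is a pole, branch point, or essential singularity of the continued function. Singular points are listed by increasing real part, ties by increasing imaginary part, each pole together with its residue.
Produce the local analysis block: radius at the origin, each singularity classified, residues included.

Denominator factor (λ + 2/3): pole of order 1 at -2/3, modulus 2/3.
The radius of convergence is the smallest modulus among the singular points: 2/3.
At the order-1 pole -2/3 set g(λ) = (λ - (-2/3))*f(λ) = 13/12.
Simple pole: residue = g(a) at a = -2/3, which is 13/12.

Radius of convergence at 0: 2/3.
At -2/3: a pole of order 1; residue 13/12.


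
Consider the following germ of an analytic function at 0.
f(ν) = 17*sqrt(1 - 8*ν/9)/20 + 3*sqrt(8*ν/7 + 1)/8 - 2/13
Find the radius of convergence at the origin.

The radius of convergence is 7/8.

Branch term (17/20)*sqrt(1 - ν/(9/8)): its argument vanishes at ν = 9/8, a square-root branch point, modulus 9/8.
Branch term (3/8)*sqrt(1 - ν/(-7/8)): its argument vanishes at ν = -7/8, a square-root branch point, modulus 7/8.
The radius of convergence is the smallest modulus among the singular points: 7/8.


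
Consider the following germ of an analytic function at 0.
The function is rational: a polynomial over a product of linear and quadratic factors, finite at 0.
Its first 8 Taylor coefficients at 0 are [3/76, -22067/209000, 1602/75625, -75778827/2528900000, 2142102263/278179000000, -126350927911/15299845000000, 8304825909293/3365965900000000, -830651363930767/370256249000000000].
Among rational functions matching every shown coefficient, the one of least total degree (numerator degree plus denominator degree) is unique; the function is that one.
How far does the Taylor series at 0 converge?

No rational of total degree below 5 reproduces all 8 coefficients; solving the [2/3] Pade equations on them gives f(v) = (7*v**2/20 + 22*v/25 - 15/38)/((v + 5/2)*(v**2 - 2*v/11 - 4)), whose expansion matches every shown term.
Denominator factor (v**2 - 2*v/11 - 4): discriminant 1940/121, real irrational roots 1/11 + (1/11)*sqrt(485) and 1/11 - (1/11)*sqrt(485); poles of order 1, moduli 1/11 + (1/11)*sqrt(485) and -1/11 + (1/11)*sqrt(485).
Denominator factor (v + 5/2): pole of order 1 at -5/2, modulus 5/2.
The radius of convergence is the smallest modulus among the singular points: -1/11 + (1/11)*sqrt(485).

The radius of convergence is -1/11 + (1/11)*sqrt(485).


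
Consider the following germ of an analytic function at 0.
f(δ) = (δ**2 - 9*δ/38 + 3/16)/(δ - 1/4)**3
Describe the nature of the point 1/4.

The denominator factor δ - 1/4 vanishes at 1/4 and appears to the power 3; the numerator there equals 29/152, nonzero, and no other factor vanishes.
Hence a pole whose order is the multiplicity, 3.

The point is a pole of order 3.


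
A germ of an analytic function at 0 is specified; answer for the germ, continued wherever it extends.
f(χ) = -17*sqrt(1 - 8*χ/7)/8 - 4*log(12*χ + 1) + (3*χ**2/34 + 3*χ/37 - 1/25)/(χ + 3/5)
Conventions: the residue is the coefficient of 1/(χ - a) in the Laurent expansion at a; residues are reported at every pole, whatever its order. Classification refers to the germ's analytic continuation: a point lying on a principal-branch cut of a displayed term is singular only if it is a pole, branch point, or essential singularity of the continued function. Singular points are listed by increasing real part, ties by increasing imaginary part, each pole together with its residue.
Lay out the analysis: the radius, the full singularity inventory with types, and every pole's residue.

Denominator factor (χ + 3/5): pole of order 1 at -3/5, modulus 3/5.
Branch term (-4)*log(1 - χ/(-1/12)): its argument vanishes at χ = -1/12, a logarithmic branch point, modulus 1/12.
Branch term (-17/8)*sqrt(1 - χ/(7/8)): its argument vanishes at χ = 7/8, a square-root branch point, modulus 7/8.
The radius of convergence is the smallest modulus among the singular points: 1/12.
The branch terms are analytic at -3/5 and contribute nothing to the residue; only the rational part matters.
At the order-1 pole -3/5 set g(χ) = (χ - (-3/5))*(rational part) = 3*χ**2/34 + 3*χ/37 - 1/25.
Simple pole: residue = g(a) at a = -3/5, which is -1789/31450.
List the singular points by increasing real part (a conjugate pair: the negative imaginary part first).

Radius of convergence at 0: 1/12.
At -3/5: a pole of order 1; residue -1789/31450.
At -1/12: a logarithmic branch point.
At 7/8: an algebraic (square-root) branch point.


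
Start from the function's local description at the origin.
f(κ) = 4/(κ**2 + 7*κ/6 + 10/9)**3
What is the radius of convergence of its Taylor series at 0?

The radius of convergence is (1/3)*sqrt(10).

Denominator factor (κ**2 + 7*κ/6 + 10/9)^3: discriminant -37/12, complex-conjugate roots (-7/12) + ((1/12)*sqrt(111))*i and (-7/12) - ((1/12)*sqrt(111))*i; poles of order 3, moduli (1/3)*sqrt(10) and (1/3)*sqrt(10).
The radius of convergence is the smallest modulus among the singular points: (1/3)*sqrt(10).


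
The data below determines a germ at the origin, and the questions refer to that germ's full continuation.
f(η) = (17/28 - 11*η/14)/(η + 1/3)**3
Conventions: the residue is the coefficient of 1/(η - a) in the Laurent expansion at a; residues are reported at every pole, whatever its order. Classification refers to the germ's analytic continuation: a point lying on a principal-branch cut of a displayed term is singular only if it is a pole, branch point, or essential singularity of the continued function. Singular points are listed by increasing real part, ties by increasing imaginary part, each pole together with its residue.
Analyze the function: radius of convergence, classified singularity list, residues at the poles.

Radius of convergence at 0: 1/3.
At -1/3: a pole of order 3; residue 0.

Denominator factor (η + 1/3)^3: pole of order 3 at -1/3, modulus 1/3.
The radius of convergence is the smallest modulus among the singular points: 1/3.
At the order-3 pole -1/3 set g(η) = (η - (-1/3))^3*f(η) = 17/28 - 11*η/14.
Order-3 pole: residue = g''(a)/2; g''(-1/3) = 0, so the residue is 0.


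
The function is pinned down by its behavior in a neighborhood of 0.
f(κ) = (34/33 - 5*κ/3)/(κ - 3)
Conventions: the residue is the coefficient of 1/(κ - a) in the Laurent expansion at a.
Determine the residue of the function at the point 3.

At the order-1 pole 3 set g(κ) = (κ - (3))*f(κ) = 34/33 - 5*κ/3.
Simple pole: residue = g(a) at a = 3, which is -131/33.

The residue is -131/33.


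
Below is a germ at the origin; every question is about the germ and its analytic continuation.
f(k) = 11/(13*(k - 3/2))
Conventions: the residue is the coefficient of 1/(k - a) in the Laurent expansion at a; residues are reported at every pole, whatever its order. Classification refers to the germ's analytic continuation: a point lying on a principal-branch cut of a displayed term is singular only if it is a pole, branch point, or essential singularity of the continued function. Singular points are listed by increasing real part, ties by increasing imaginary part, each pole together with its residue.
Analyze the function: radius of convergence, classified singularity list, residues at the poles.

Radius of convergence at 0: 3/2.
At 3/2: a pole of order 1; residue 11/13.

Denominator factor (k - 3/2): pole of order 1 at 3/2, modulus 3/2.
The radius of convergence is the smallest modulus among the singular points: 3/2.
At the order-1 pole 3/2 set g(k) = (k - (3/2))*f(k) = 11/13.
Simple pole: residue = g(a) at a = 3/2, which is 11/13.


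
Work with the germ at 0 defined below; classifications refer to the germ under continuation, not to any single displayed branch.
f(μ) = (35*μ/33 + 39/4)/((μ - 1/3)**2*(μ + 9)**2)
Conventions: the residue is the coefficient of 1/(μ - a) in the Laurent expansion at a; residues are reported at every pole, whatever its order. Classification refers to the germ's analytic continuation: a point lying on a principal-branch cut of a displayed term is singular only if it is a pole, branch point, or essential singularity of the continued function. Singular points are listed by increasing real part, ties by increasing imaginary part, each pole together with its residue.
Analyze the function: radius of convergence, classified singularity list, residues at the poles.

Denominator factor (μ + 9)^2: pole of order 2 at -9, modulus 9.
Denominator factor (μ - 1/3)^2: pole of order 2 at 1/3, modulus 1/3.
The radius of convergence is the smallest modulus among the singular points: 1/3.
At the order-2 pole -9 set g(μ) = (μ - (-9))^2*f(μ) = (35*μ/33 + 39/4)/(μ - 1/3)**2.
Order-2 pole: residue = g'(a); g'(-9) = 6123/482944, so the residue is 6123/482944.
At the order-2 pole 1/3 set g(μ) = (μ - (1/3))^2*f(μ) = (35*μ/33 + 39/4)/(μ + 9)**2.
Order-2 pole: residue = g'(a); g'(1/3) = -6123/482944, so the residue is -6123/482944.
List the singular points by increasing real part (a conjugate pair: the negative imaginary part first).

Radius of convergence at 0: 1/3.
At -9: a pole of order 2; residue 6123/482944.
At 1/3: a pole of order 2; residue -6123/482944.


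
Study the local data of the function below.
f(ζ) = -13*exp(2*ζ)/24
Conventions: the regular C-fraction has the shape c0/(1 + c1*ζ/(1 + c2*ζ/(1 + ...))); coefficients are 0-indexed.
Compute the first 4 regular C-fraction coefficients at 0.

Taylor coefficients (expand at 0): a_0 = -13/24, a_1 = -13/12, a_2 = -13/12, a_3 = -13/18.
c0 = a_0 = -13/24. Peel one level at a time: if S = 1 + c*ζ/S' with S'(0) = 1, then c is the ζ-coefficient of S and S' = c*ζ/(S - 1).
S_1 = c0/f = 1 + (-2)*ζ + (2)*ζ^2 + ...; c1 = -2.
S_2 = c1*ζ/(S_1 - 1) = 1 + (1)*ζ + (1/3)*ζ^2 + ...; c2 = 1.
S_3 = c2*ζ/(S_2 - 1) = 1 + (-1/3)*ζ + ...; c3 = -1/3.

The regular C-fraction coefficients are [-13/24, -2, 1, -1/3].


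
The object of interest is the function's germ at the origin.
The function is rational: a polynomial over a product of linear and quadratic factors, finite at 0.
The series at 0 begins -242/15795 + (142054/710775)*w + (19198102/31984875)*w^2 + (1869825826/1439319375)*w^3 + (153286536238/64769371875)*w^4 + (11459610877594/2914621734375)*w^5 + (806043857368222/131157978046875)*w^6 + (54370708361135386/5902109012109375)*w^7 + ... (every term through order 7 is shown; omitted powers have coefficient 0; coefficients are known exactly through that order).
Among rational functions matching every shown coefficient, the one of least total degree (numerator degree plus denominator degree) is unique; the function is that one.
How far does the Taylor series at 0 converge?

The radius of convergence is 9/11.

No rational of total degree below 5 reproduces all 8 coefficients; solving the [1/4] Pade equations on them gives f(w) = (1/39 - 11*w/27)/((w - 9/11)**2*(w**2 + w - 5/2)), whose expansion matches every shown term.
Denominator factor (w - 9/11)^2: pole of order 2 at 9/11, modulus 9/11.
Denominator factor (w**2 + w - 5/2): discriminant 11, real irrational roots -1/2 + (1/2)*sqrt(11) and -1/2 - (1/2)*sqrt(11); poles of order 1, moduli -1/2 + (1/2)*sqrt(11) and 1/2 + (1/2)*sqrt(11).
The radius of convergence is the smallest modulus among the singular points: 9/11.


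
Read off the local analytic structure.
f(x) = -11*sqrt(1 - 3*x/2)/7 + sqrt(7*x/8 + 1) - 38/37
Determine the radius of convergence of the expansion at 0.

Branch term (1)*sqrt(1 - x/(-8/7)): its argument vanishes at x = -8/7, a square-root branch point, modulus 8/7.
Branch term (-11/7)*sqrt(1 - x/(2/3)): its argument vanishes at x = 2/3, a square-root branch point, modulus 2/3.
The radius of convergence is the smallest modulus among the singular points: 2/3.

The radius of convergence is 2/3.


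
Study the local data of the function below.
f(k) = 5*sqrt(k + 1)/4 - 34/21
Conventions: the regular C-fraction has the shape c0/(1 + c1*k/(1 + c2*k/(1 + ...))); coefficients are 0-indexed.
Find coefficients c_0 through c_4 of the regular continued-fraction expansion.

Taylor coefficients (expand at 0): a_0 = -31/84, a_1 = 5/8, a_2 = -5/32, a_3 = 5/64, a_4 = -25/512.
c0 = a_0 = -31/84. Peel one level at a time: if S = 1 + c*k/S' with S'(0) = 1, then c is the k-coefficient of S and S' = c*k/(S - 1).
S_1 = c0/f = 1 + (105/62)*k + (18795/7688)*k^2 + ...; c1 = 105/62.
S_2 = c1*k/(S_1 - 1) = 1 + (-179/124)*k + (-1/16)*k^2 + ...; c2 = -179/124.
S_3 = c2*k/(S_2 - 1) = 1 + (-31/716)*k + (12059/512656)*k^2 + ...; c3 = -31/716.
S_4 = c3*k/(S_3 - 1) = 1 + (389/716)*k + ...; c4 = 389/716.

The regular C-fraction coefficients are [-31/84, 105/62, -179/124, -31/716, 389/716].


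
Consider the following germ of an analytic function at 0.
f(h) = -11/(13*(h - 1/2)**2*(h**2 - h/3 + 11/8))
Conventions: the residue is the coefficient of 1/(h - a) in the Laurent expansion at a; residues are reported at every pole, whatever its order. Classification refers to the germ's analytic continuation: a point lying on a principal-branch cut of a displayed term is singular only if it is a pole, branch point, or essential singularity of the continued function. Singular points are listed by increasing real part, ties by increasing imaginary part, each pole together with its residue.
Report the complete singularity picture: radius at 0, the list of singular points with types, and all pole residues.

Denominator factor (h - 1/2)^2: pole of order 2 at 1/2, modulus 1/2.
Denominator factor (h**2 - h/3 + 11/8): discriminant -97/18, complex-conjugate roots (1/6) + ((1/12)*sqrt(194))*i and (1/6) - ((1/12)*sqrt(194))*i; poles of order 1, moduli (1/4)*sqrt(22) and (1/4)*sqrt(22).
The radius of convergence is the smallest modulus among the singular points: 1/2.
The factor h**2 - h/3 + 11/8 splits as (h - a)(h - a') with a = (1/6) - ((1/12)*sqrt(194))*i, a' = (1/6) + ((1/12)*sqrt(194))*i. At the order-1 pole a set g(h) = (h - a)*f(h) = [-11/(13*(h - 1/2)**2)] / (h - a').
Simple pole: residue = g(a) at a = (1/6) - ((1/12)*sqrt(194))*i, which is (-2112/15925) + ((23496/1544725)*sqrt(194))*i.
The factor h**2 - h/3 + 11/8 splits as (h - a)(h - a') with a = (1/6) + ((1/12)*sqrt(194))*i, a' = (1/6) - ((1/12)*sqrt(194))*i. At the order-1 pole a set g(h) = (h - a)*f(h) = [-11/(13*(h - 1/2)**2)] / (h - a').
Simple pole: residue = g(a) at a = (1/6) + ((1/12)*sqrt(194))*i, which is (-2112/15925) - ((23496/1544725)*sqrt(194))*i.
At the order-2 pole 1/2 set g(h) = (h - (1/2))^2*f(h) = -11/(13*(h**2 - h/3 + 11/8)).
Order-2 pole: residue = g'(a); g'(1/2) = 4224/15925, so the residue is 4224/15925.
List the singular points by increasing real part (a conjugate pair: the negative imaginary part first).

Radius of convergence at 0: 1/2.
At (1/6) - ((1/12)*sqrt(194))*i: a pole of order 1; residue (-2112/15925) + ((23496/1544725)*sqrt(194))*i.
At (1/6) + ((1/12)*sqrt(194))*i: a pole of order 1; residue (-2112/15925) - ((23496/1544725)*sqrt(194))*i.
At 1/2: a pole of order 2; residue 4224/15925.


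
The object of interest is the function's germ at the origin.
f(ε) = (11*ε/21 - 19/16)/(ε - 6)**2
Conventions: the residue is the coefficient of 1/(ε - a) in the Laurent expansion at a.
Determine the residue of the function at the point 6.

At the order-2 pole 6 set g(ε) = (ε - (6))^2*f(ε) = 11*ε/21 - 19/16.
Order-2 pole: residue = g'(a); g'(6) = 11/21, so the residue is 11/21.

The residue is 11/21.


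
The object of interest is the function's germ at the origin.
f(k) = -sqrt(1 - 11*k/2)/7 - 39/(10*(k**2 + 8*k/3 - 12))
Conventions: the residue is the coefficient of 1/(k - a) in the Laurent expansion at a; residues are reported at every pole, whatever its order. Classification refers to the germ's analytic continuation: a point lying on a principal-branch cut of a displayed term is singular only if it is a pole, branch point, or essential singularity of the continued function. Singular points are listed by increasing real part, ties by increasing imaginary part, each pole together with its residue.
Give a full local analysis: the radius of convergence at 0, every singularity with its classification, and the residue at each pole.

Radius of convergence at 0: 2/11.
At -4/3 - (2/3)*sqrt(31): a pole of order 1; residue (117/1240)*sqrt(31).
At 2/11: an algebraic (square-root) branch point.
At -4/3 + (2/3)*sqrt(31): a pole of order 1; residue -(117/1240)*sqrt(31).

Denominator factor (k**2 + 8*k/3 - 12): discriminant 496/9, real irrational roots -4/3 + (2/3)*sqrt(31) and -4/3 - (2/3)*sqrt(31); poles of order 1, moduli -4/3 + (2/3)*sqrt(31) and 4/3 + (2/3)*sqrt(31).
Branch term (-1/7)*sqrt(1 - k/(2/11)): its argument vanishes at k = 2/11, a square-root branch point, modulus 2/11.
The radius of convergence is the smallest modulus among the singular points: 2/11.
The branch term is analytic at -4/3 - (2/3)*sqrt(31) and contributes nothing to the residue; only the rational part matters.
The factor k**2 + 8*k/3 - 12 splits as (k - a)(k - a') with a = -4/3 - (2/3)*sqrt(31), a' = -4/3 + (2/3)*sqrt(31). At the order-1 pole a set g(k) = (k - a)*(rational part) = [-39/10] / (k - a').
Simple pole: residue = g(a) at a = -4/3 - (2/3)*sqrt(31), which is (117/1240)*sqrt(31).
The branch term is analytic at -4/3 + (2/3)*sqrt(31) and contributes nothing to the residue; only the rational part matters.
The factor k**2 + 8*k/3 - 12 splits as (k - a)(k - a') with a = -4/3 + (2/3)*sqrt(31), a' = -4/3 - (2/3)*sqrt(31). At the order-1 pole a set g(k) = (k - a)*(rational part) = [-39/10] / (k - a').
Simple pole: residue = g(a) at a = -4/3 + (2/3)*sqrt(31), which is -(117/1240)*sqrt(31).
List the singular points by increasing real part (a conjugate pair: the negative imaginary part first).


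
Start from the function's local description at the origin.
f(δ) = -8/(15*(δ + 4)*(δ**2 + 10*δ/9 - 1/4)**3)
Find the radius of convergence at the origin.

The radius of convergence is -5/9 + (1/18)*sqrt(181).

Denominator factor (δ**2 + 10*δ/9 - 1/4)^3: discriminant 181/81, real irrational roots -5/9 + (1/18)*sqrt(181) and -5/9 - (1/18)*sqrt(181); poles of order 3, moduli -5/9 + (1/18)*sqrt(181) and 5/9 + (1/18)*sqrt(181).
Denominator factor (δ + 4): pole of order 1 at -4, modulus 4.
The radius of convergence is the smallest modulus among the singular points: -5/9 + (1/18)*sqrt(181).


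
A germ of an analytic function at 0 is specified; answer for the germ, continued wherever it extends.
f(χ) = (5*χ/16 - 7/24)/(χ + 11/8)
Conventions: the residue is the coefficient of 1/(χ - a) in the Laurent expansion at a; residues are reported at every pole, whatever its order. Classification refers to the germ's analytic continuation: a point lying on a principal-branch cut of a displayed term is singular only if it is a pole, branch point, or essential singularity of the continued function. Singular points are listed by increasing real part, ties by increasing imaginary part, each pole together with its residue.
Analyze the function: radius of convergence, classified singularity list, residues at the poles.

Radius of convergence at 0: 11/8.
At -11/8: a pole of order 1; residue -277/384.

Denominator factor (χ + 11/8): pole of order 1 at -11/8, modulus 11/8.
The radius of convergence is the smallest modulus among the singular points: 11/8.
At the order-1 pole -11/8 set g(χ) = (χ - (-11/8))*f(χ) = 5*χ/16 - 7/24.
Simple pole: residue = g(a) at a = -11/8, which is -277/384.


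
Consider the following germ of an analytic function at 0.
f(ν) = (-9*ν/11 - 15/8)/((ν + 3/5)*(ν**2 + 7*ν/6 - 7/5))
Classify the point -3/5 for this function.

The denominator factor ν + 3/5 vanishes at -3/5 and appears to the power 1; the numerator there equals -609/440, nonzero, and no other factor vanishes.
Hence a pole whose order is the multiplicity, 1.

The point is a pole of order 1.


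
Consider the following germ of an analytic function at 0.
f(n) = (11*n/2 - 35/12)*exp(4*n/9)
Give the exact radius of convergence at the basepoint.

The factor exp(4*n/9) is entire and contributes no finite singular point.
The polynomial part has no poles.
No finite singular points: the Taylor series at 0 converges everywhere.

The radius of convergence is infinite.


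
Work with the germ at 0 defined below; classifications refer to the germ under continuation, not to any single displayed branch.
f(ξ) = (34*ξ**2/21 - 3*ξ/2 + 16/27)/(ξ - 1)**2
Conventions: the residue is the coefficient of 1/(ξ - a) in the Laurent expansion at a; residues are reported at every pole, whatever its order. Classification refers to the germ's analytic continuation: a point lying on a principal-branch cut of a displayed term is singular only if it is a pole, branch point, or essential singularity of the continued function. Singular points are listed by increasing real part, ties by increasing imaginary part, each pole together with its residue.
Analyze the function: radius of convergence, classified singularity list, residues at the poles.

Denominator factor (ξ - 1)^2: pole of order 2 at 1, modulus 1.
The radius of convergence is the smallest modulus among the singular points: 1.
At the order-2 pole 1 set g(ξ) = (ξ - (1))^2*f(ξ) = 34*ξ**2/21 - 3*ξ/2 + 16/27.
Order-2 pole: residue = g'(a); g'(1) = 73/42, so the residue is 73/42.

Radius of convergence at 0: 1.
At 1: a pole of order 2; residue 73/42.


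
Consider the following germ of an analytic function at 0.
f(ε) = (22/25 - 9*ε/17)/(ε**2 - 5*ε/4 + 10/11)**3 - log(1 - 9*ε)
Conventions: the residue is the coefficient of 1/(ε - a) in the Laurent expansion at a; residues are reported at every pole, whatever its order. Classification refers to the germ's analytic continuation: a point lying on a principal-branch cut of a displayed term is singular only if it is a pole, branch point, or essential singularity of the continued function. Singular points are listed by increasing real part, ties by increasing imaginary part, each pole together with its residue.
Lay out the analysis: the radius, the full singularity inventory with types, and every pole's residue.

Radius of convergence at 0: 1/9.
At 1/9: a logarithmic branch point.
At (5/8) - ((1/88)*sqrt(4015))*i: a pole of order 3; residue ((173496576/20666528125)*sqrt(4015))*i.
At (5/8) + ((1/88)*sqrt(4015))*i: a pole of order 3; residue -((173496576/20666528125)*sqrt(4015))*i.

Denominator factor (ε**2 - 5*ε/4 + 10/11)^3: discriminant -365/176, complex-conjugate roots (5/8) + ((1/88)*sqrt(4015))*i and (5/8) - ((1/88)*sqrt(4015))*i; poles of order 3, moduli (1/11)*sqrt(110) and (1/11)*sqrt(110).
Branch term (-1)*log(1 - ε/(1/9)): its argument vanishes at ε = 1/9, a logarithmic branch point, modulus 1/9.
The radius of convergence is the smallest modulus among the singular points: 1/9.
The branch term is analytic at (5/8) - ((1/88)*sqrt(4015))*i and contributes nothing to the residue; only the rational part matters.
The factor ε**2 - 5*ε/4 + 10/11 splits as (ε - a)(ε - a') with a = (5/8) - ((1/88)*sqrt(4015))*i, a' = (5/8) + ((1/88)*sqrt(4015))*i. At the order-3 pole a set g(ε) = (ε - a)^3*(rational part) = [22/25 - 9*ε/17] / (ε - a')^3.
Order-3 pole: residue = g''(a)/2; g''((5/8) - ((1/88)*sqrt(4015))*i) = ((346993152/20666528125)*sqrt(4015))*i, so the residue is ((173496576/20666528125)*sqrt(4015))*i.
The branch term is analytic at (5/8) + ((1/88)*sqrt(4015))*i and contributes nothing to the residue; only the rational part matters.
The factor ε**2 - 5*ε/4 + 10/11 splits as (ε - a)(ε - a') with a = (5/8) + ((1/88)*sqrt(4015))*i, a' = (5/8) - ((1/88)*sqrt(4015))*i. At the order-3 pole a set g(ε) = (ε - a)^3*(rational part) = [22/25 - 9*ε/17] / (ε - a')^3.
Order-3 pole: residue = g''(a)/2; g''((5/8) + ((1/88)*sqrt(4015))*i) = -((346993152/20666528125)*sqrt(4015))*i, so the residue is -((173496576/20666528125)*sqrt(4015))*i.
List the singular points by increasing real part (a conjugate pair: the negative imaginary part first).


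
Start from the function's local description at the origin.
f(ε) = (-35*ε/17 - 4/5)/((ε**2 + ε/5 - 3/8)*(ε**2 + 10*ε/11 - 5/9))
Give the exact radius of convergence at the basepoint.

Denominator factor (ε**2 + 10*ε/11 - 5/9): discriminant 3320/1089, real irrational roots -5/11 + (1/33)*sqrt(830) and -5/11 - (1/33)*sqrt(830); poles of order 1, moduli -5/11 + (1/33)*sqrt(830) and 5/11 + (1/33)*sqrt(830).
Denominator factor (ε**2 + ε/5 - 3/8): discriminant 77/50, real irrational roots -1/10 + (1/20)*sqrt(154) and -1/10 - (1/20)*sqrt(154); poles of order 1, moduli -1/10 + (1/20)*sqrt(154) and 1/10 + (1/20)*sqrt(154).
The radius of convergence is the smallest modulus among the singular points: -5/11 + (1/33)*sqrt(830).

The radius of convergence is -5/11 + (1/33)*sqrt(830).


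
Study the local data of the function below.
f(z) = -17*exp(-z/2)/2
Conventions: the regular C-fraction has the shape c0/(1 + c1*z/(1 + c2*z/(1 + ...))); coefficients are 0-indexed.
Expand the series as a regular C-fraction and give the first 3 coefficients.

The regular C-fraction coefficients are [-17/2, 1/2, -1/4].

Taylor coefficients (expand at 0): a_0 = -17/2, a_1 = 17/4, a_2 = -17/16.
c0 = a_0 = -17/2. Peel one level at a time: if S = 1 + c*z/S' with S'(0) = 1, then c is the z-coefficient of S and S' = c*z/(S - 1).
S_1 = c0/f = 1 + (1/2)*z + (1/8)*z^2 + ...; c1 = 1/2.
S_2 = c1*z/(S_1 - 1) = 1 + (-1/4)*z + ...; c2 = -1/4.
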